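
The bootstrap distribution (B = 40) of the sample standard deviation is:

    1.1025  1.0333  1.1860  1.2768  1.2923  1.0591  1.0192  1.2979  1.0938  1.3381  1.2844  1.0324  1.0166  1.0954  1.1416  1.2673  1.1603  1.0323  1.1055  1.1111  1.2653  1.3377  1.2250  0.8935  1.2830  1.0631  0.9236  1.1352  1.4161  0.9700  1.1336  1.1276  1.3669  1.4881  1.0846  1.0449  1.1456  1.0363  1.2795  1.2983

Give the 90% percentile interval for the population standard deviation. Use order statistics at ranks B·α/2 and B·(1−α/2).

Sorted replicates: 0.8935, 0.9236, 0.9700, 1.0166, 1.0192, 1.0323, 1.0324, 1.0333, 1.0363, 1.0449, 1.0591, 1.0631, 1.0846, 1.0938, 1.0954, 1.1025, 1.1055, 1.1111, 1.1276, 1.1336, 1.1352, 1.1416, 1.1456, 1.1603, 1.1860, 1.2250, 1.2653, 1.2673, 1.2768, 1.2795, 1.2830, 1.2844, 1.2923, 1.2979, 1.2983, 1.3377, 1.3381, 1.3669, 1.4161, 1.4881
α = 0.10; lower rank = 40 × 0.050 = 2; upper rank = 40 × 0.950 = 38.
The 2nd smallest replicate is 0.9236; the 38th is 1.3669.

(0.9236, 1.3669)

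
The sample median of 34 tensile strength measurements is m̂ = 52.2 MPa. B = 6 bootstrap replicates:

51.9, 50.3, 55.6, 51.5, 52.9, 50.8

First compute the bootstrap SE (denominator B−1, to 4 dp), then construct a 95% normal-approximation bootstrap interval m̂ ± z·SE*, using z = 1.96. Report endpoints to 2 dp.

Mean of replicates = 52.1667; sum of squared deviations = 18.1933; SE* = √(18.1933/5) = 1.9075
Margin = 1.96 × 1.9075 = 3.739
Interval: 52.2 ± 3.739

(48.46, 55.94)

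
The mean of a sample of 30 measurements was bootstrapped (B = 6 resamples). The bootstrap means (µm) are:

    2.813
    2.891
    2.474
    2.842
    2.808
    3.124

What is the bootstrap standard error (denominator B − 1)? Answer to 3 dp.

Bootstrap SE is the standard deviation of the 6 replicate means.
Mean of replicates: (2.813 + 2.891 + 2.474 + 2.842 + 2.808 + 3.124) / 6 = 16.9520 / 6 = 2.8253
Sum of squared deviations: (−0.0123)² + (+0.0657)² + (−0.3513)² + (+0.0167)² + (−0.0173)² + (+0.2987)² = 0.2177
Variance = 0.2177 / 5 = 0.0435
SE* = √0.0435

SE* = 0.209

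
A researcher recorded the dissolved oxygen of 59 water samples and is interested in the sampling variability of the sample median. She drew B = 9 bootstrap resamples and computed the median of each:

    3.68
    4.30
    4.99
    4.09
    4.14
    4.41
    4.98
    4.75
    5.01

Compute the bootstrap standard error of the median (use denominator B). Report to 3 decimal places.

SE* = 0.448

Bootstrap SE is the standard deviation of the 9 replicate medians.
Mean of replicates: (3.68 + 4.30 + 4.99 + 4.09 + 4.14 + 4.41 + 4.98 + 4.75 + 5.01) / 9 = 40.3500 / 9 = 4.4833
Sum of squared deviations: (−0.8033)² + (−0.1833)² + (+0.5067)² + (−0.3933)² + (−0.3433)² + (−0.0733)² + (+0.4967)² + (+0.2667)² + (+0.5267)² = 1.8088
Variance = 1.8088 / 9 = 0.2010
SE* = √0.2010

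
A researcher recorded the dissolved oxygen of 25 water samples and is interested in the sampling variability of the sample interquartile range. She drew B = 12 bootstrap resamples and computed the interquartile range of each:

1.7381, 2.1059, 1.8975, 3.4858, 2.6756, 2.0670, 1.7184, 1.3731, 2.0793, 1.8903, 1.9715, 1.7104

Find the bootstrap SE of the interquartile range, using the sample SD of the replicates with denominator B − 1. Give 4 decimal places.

Bootstrap SE is the standard deviation of the 12 replicate interquartile ranges.
Mean of replicates: (1.7381 + 2.1059 + 1.8975 + 3.4858 + 2.6756 + 2.0670 + 1.7184 + 1.3731 + 2.0793 + 1.8903 + 1.9715 + 1.7104) / 12 = 24.71290 / 12 = 2.05941
Sum of squared deviations: (−0.32131)² + (+0.04649)² + (−0.16191)² + (+1.42639)² + (+0.61619)² + (+0.00759)² + (−0.34101)² + (−0.68631)² + (+0.01989)² + (−0.16911)² + (−0.08791)² + (−0.34901)² = 3.29179
Variance = 3.29179 / 11 = 0.29925
SE* = √0.29925

SE* = 0.5470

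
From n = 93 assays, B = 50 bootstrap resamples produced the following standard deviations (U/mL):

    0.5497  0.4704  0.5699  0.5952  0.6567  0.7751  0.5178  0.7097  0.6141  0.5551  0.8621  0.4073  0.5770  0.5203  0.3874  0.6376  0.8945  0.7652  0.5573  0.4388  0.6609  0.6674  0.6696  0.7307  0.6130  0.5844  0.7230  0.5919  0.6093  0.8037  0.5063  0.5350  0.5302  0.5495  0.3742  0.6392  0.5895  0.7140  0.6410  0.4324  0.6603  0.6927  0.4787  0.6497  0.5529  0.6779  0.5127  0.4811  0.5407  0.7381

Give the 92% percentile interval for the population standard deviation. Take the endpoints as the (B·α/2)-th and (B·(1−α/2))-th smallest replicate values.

Sorted replicates: 0.3742, 0.3874, 0.4073, 0.4324, 0.4388, 0.4704, 0.4787, 0.4811, 0.5063, 0.5127, 0.5178, 0.5203, 0.5302, 0.5350, 0.5407, 0.5495, 0.5497, 0.5529, 0.5551, 0.5573, 0.5699, 0.5770, 0.5844, 0.5895, 0.5919, 0.5952, 0.6093, 0.6130, 0.6141, 0.6376, 0.6392, 0.6410, 0.6497, 0.6567, 0.6603, 0.6609, 0.6674, 0.6696, 0.6779, 0.6927, 0.7097, 0.7140, 0.7230, 0.7307, 0.7381, 0.7652, 0.7751, 0.8037, 0.8621, 0.8945
α = 0.08; lower rank = 50 × 0.040 = 2; upper rank = 50 × 0.960 = 48.
The 2nd smallest replicate is 0.3874; the 48th is 0.8037.

(0.3874, 0.8037)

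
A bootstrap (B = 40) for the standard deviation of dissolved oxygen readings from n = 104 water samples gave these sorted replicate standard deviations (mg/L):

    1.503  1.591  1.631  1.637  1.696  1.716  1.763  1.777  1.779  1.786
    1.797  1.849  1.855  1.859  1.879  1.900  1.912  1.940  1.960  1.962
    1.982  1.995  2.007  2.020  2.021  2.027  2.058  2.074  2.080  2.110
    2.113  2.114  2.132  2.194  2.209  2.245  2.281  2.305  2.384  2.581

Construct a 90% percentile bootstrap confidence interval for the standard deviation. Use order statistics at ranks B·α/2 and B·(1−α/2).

α = 0.10; lower rank = 40 × 0.050 = 2; upper rank = 40 × 0.950 = 38.
The 2nd smallest replicate is 1.591; the 38th is 2.305.

(1.591, 2.305)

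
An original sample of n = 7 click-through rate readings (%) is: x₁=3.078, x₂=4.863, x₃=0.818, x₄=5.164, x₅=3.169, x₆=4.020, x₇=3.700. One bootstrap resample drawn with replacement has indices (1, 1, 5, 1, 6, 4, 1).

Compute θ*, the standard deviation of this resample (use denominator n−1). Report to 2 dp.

Resample values: 3.078, 3.078, 3.169, 3.078, 4.020, 5.164, 3.078.
Mean = 3.5236; sum of squared deviations = 3.8573
s² = 3.8573 / 6 = 0.6429
s = √0.6429 = 0.80

θ* = 0.80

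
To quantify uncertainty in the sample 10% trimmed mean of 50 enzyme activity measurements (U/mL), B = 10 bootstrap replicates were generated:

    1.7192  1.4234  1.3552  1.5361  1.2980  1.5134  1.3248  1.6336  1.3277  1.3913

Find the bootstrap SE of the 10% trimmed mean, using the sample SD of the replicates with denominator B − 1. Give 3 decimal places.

SE* = 0.143

Bootstrap SE is the standard deviation of the 10 replicate 10% trimmed means.
Mean of replicates: (1.7192 + 1.4234 + 1.3552 + 1.5361 + 1.2980 + 1.5134 + 1.3248 + 1.6336 + 1.3277 + 1.3913) / 10 = 14.52270 / 10 = 1.45227
Sum of squared deviations: (+0.26693)² + (−0.02887)² + (−0.09707)² + (+0.08383)² + (−0.15427)² + (+0.06113)² + (−0.12747)² + (+0.18133)² + (−0.12457)² + (−0.06097)² = 0.18444
Variance = 0.18444 / 9 = 0.02049
SE* = √0.02049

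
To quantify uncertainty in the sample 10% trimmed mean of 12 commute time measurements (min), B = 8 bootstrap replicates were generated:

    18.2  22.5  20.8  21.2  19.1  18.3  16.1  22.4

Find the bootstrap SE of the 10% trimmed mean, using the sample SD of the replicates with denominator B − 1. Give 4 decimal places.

SE* = 2.2676

Bootstrap SE is the standard deviation of the 8 replicate 10% trimmed means.
Mean of replicates: (18.2 + 22.5 + 20.8 + 21.2 + 19.1 + 18.3 + 16.1 + 22.4) / 8 = 158.60000 / 8 = 19.82500
Sum of squared deviations: (−1.62500)² + (+2.67500)² + (+0.97500)² + (+1.37500)² + (−0.72500)² + (−1.52500)² + (−3.72500)² + (+2.57500)² = 35.99500
Variance = 35.99500 / 7 = 5.14214
SE* = √5.14214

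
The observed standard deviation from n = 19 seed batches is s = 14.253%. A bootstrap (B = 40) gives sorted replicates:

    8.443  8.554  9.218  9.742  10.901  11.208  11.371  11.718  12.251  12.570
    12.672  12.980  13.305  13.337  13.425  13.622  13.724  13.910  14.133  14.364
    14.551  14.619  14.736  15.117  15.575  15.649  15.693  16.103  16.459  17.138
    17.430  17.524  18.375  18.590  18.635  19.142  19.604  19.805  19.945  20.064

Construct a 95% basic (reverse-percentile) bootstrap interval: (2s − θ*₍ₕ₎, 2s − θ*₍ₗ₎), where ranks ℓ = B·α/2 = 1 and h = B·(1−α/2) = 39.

Percentile endpoints at ranks 1 and 39: θ*₍1₎ = 8.443, θ*₍39₎ = 19.945.
Basic interval reflects these around s:
  lower = 2 × 14.253 − 19.945 = 8.561
  upper = 2 × 14.253 − 8.443 = 20.063

(8.561, 20.063)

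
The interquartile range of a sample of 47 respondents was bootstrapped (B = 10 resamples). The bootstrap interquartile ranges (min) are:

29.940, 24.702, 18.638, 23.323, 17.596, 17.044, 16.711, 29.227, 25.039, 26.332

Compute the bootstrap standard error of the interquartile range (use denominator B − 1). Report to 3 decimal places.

Bootstrap SE is the standard deviation of the 10 replicate interquartile ranges.
Mean of replicates: (29.940 + 24.702 + 18.638 + 23.323 + 17.596 + 17.044 + 16.711 + 29.227 + 25.039 + 26.332) / 10 = 228.5520 / 10 = 22.8552
Sum of squared deviations: (+7.0848)² + (+1.8468)² + (−4.2172)² + (+0.4678)² + (−5.2592)² + (−5.8112)² + (−6.1442)² + (+6.3718)² + (+2.1838)² + (+3.4768)² = 228.2461
Variance = 228.2461 / 9 = 25.3607
SE* = √25.3607

SE* = 5.036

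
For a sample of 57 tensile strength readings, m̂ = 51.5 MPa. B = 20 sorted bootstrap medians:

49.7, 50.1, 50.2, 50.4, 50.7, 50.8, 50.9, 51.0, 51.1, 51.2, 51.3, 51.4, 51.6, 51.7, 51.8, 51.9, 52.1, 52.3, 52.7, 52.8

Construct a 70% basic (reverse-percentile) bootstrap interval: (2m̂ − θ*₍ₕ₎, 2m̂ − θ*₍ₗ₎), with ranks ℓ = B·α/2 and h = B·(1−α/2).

Percentile endpoints at ranks 3 and 17: θ*₍3₎ = 50.2, θ*₍17₎ = 52.1.
Basic interval reflects these around m̂:
  lower = 2 × 51.5 − 52.1 = 50.9
  upper = 2 × 51.5 − 50.2 = 52.8

(50.9, 52.8)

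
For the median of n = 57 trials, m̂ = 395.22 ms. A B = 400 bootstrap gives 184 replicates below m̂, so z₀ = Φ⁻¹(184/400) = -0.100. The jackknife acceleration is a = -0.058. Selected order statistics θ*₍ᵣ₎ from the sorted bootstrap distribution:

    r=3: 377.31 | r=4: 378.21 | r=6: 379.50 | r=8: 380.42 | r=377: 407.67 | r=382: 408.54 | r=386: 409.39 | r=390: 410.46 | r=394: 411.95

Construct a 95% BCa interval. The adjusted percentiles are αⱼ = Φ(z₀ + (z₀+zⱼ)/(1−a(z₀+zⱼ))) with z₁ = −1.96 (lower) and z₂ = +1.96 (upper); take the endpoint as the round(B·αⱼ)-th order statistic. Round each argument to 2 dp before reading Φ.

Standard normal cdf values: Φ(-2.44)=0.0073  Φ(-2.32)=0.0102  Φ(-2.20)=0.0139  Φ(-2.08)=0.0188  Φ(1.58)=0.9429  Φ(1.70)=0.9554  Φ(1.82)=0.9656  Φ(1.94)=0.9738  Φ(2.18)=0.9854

(377.31, 407.67)

Lower: z₀ + z₁ = -0.100 + (-1.960) = -2.060; 1 − a(z₀+z₁) = 1 − (-0.058)(-2.060) = 0.8805; argument = -0.100 + (-2.060)/0.8805 = -2.4395 → -2.44.
α₁ = Φ(-2.44) = 0.0073; rank = round(400 × 0.0073) = 3; θ*₍3₎ = 377.31.
Upper: z₀ + z₂ = 1.860; 1 − a(z₀+z₂) = 1.1079; argument = 1.5789 → 1.58; α₂ = 0.9429; rank = 377; θ*₍377₎ = 407.67.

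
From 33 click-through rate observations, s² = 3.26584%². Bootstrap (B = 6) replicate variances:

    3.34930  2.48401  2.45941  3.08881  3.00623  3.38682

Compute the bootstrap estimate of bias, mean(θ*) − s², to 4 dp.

bias = −0.3034

mean(θ*) = (3.34930 + 2.48401 + 2.45941 + 3.08881 + 3.00623 + 3.38682) / 6 = 2.96243
bias = 2.96243 − 3.26584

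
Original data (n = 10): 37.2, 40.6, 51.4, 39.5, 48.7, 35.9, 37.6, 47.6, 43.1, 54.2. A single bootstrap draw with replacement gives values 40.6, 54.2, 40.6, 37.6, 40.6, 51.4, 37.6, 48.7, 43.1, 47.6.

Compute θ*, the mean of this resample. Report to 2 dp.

θ* = 44.20

Mean = (40.6 + 54.2 + 40.6 + 37.6 + 40.6 + 51.4 + 37.6 + 48.7 + 43.1 + 47.6) / 10 = 442.00 / 10 = 44.20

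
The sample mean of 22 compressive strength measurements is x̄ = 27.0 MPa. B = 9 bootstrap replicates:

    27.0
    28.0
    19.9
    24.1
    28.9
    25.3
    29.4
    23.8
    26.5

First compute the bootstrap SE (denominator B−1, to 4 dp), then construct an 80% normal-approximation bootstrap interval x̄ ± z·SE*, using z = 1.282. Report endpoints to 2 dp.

(23.17, 30.83)

Mean of replicates = 25.8778; sum of squared deviations = 71.2356; SE* = √(71.2356/8) = 2.9840
Margin = 1.282 × 2.9840 = 3.825
Interval: 27.0 ± 3.825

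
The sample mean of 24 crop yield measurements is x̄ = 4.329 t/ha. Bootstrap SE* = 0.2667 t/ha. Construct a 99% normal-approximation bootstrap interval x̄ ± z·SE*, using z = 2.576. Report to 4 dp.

Margin = 2.576 × 0.2667 = 0.68702
Interval: 4.329 ± 0.68702

(3.6420, 5.0160)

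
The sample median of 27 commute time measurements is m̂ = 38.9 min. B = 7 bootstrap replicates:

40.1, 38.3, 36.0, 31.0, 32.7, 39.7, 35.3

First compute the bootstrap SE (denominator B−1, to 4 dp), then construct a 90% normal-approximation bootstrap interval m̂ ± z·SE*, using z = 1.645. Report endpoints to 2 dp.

Mean of replicates = 36.1571; sum of squared deviations = 71.9971; SE* = √(71.9971/6) = 3.4640
Margin = 1.645 × 3.4640 = 5.698
Interval: 38.9 ± 5.698

(33.20, 44.60)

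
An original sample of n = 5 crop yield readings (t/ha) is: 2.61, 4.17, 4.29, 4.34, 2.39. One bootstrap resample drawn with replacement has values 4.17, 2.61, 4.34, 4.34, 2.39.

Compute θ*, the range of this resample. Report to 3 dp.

Range = 4.34 − 2.39 = 1.950

θ* = 1.950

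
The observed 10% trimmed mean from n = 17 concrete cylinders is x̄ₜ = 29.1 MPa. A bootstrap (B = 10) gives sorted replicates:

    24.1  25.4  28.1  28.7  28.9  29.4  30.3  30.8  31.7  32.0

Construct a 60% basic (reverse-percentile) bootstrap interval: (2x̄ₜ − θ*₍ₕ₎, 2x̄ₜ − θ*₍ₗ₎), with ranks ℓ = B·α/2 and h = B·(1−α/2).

(27.4, 32.8)

Percentile endpoints at ranks 2 and 8: θ*₍2₎ = 25.4, θ*₍8₎ = 30.8.
Basic interval reflects these around x̄ₜ:
  lower = 2 × 29.1 − 30.8 = 27.4
  upper = 2 × 29.1 − 25.4 = 32.8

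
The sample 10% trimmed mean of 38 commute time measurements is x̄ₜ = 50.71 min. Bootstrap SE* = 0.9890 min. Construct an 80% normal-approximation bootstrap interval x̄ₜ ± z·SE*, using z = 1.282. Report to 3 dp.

Margin = 1.282 × 0.9890 = 1.2679
Interval: 50.71 ± 1.2679

(49.442, 51.978)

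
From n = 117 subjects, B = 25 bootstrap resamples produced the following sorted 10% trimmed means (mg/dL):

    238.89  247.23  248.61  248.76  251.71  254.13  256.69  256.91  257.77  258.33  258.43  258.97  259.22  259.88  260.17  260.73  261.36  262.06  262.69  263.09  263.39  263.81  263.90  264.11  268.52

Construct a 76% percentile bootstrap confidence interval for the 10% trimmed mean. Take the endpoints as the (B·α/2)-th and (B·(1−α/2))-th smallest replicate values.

α = 0.24; lower rank = 25 × 0.120 = 3; upper rank = 25 × 0.880 = 22.
The 3rd smallest replicate is 248.61; the 22nd is 263.81.

(248.61, 263.81)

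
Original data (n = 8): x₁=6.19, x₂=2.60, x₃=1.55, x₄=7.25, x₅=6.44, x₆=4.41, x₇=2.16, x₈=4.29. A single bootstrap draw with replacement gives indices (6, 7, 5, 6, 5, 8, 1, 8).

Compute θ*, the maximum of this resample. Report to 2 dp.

Resample values: 4.41, 2.16, 6.44, 4.41, 6.44, 4.29, 6.19, 4.29.
Maximum = 6.44

θ* = 6.44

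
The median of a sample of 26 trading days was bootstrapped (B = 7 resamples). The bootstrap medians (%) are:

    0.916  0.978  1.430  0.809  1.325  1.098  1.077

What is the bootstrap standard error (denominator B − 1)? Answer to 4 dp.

SE* = 0.2209

Bootstrap SE is the standard deviation of the 7 replicate medians.
Mean of replicates: (0.916 + 0.978 + 1.430 + 0.809 + 1.325 + 1.098 + 1.077) / 7 = 7.63300 / 7 = 1.09043
Sum of squared deviations: (−0.17443)² + (−0.11243)² + (+0.33957)² + (−0.28143)² + (+0.23457)² + (+0.00757)² + (−0.01343)² = 0.29284
Variance = 0.29284 / 6 = 0.04881
SE* = √0.04881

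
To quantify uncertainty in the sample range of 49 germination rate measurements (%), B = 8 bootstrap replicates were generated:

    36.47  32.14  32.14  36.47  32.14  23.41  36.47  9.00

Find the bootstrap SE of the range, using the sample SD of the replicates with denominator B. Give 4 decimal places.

Bootstrap SE is the standard deviation of the 8 replicate ranges.
Mean of replicates: (36.47 + 32.14 + 32.14 + 36.47 + 32.14 + 23.41 + 36.47 + 9.00) / 8 = 238.24000 / 8 = 29.78000
Sum of squared deviations: (+6.69000)² + (+2.36000)² + (+2.36000)² + (+6.69000)² + (+2.36000)² + (−6.37000)² + (+6.69000)² + (−20.78000)² = 623.36240
Variance = 623.36240 / 8 = 77.92030
SE* = √77.92030

SE* = 8.8272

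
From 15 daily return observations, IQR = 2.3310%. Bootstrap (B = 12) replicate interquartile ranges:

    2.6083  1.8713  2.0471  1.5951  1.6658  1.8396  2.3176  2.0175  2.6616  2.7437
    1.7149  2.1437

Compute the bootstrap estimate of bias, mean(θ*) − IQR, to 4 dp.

mean(θ*) = (2.6083 + 1.8713 + 2.0471 + 1.5951 + 1.6658 + 1.8396 + 2.3176 + 2.0175 + 2.6616 + 2.7437 + 1.7149 + 2.1437) / 12 = 2.10218
bias = 2.10218 − 2.3310

bias = −0.2288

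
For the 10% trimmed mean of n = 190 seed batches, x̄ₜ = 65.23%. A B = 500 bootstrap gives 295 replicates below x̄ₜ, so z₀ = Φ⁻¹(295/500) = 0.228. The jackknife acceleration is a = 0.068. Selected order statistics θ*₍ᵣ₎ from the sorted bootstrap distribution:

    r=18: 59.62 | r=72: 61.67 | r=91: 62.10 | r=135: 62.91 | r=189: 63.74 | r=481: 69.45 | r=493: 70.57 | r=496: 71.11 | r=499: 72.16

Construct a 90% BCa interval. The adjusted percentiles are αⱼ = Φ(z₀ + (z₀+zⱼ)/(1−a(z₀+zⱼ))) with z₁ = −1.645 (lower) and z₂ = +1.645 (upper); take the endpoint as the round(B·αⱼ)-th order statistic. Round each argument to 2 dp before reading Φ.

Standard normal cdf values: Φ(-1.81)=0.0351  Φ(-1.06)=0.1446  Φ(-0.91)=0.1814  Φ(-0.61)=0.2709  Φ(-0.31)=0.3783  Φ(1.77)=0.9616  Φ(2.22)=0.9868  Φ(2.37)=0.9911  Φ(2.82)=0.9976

(61.67, 71.11)

Lower: z₀ + z₁ = 0.228 + (-1.645) = -1.417; 1 − a(z₀+z₁) = 1 − (0.068)(-1.417) = 1.0964; argument = 0.228 + (-1.417)/1.0964 = -1.0645 → -1.06.
α₁ = Φ(-1.06) = 0.1446; rank = round(500 × 0.1446) = 72; θ*₍72₎ = 61.67.
Upper: z₀ + z₂ = 1.873; 1 − a(z₀+z₂) = 0.8726; argument = 2.3744 → 2.37; α₂ = 0.9911; rank = 496; θ*₍496₎ = 71.11.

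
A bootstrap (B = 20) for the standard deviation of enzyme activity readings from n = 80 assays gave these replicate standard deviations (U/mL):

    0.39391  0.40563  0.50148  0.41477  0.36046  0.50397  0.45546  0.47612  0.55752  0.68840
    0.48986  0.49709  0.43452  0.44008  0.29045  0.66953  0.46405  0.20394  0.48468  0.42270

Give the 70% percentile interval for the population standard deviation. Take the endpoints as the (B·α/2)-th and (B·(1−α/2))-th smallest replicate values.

Sorted replicates: 0.20394, 0.29045, 0.36046, 0.39391, 0.40563, 0.41477, 0.42270, 0.43452, 0.44008, 0.45546, 0.46405, 0.47612, 0.48468, 0.48986, 0.49709, 0.50148, 0.50397, 0.55752, 0.66953, 0.68840
α = 0.30; lower rank = 20 × 0.150 = 3; upper rank = 20 × 0.850 = 17.
The 3rd smallest replicate is 0.36046; the 17th is 0.50397.

(0.36046, 0.50397)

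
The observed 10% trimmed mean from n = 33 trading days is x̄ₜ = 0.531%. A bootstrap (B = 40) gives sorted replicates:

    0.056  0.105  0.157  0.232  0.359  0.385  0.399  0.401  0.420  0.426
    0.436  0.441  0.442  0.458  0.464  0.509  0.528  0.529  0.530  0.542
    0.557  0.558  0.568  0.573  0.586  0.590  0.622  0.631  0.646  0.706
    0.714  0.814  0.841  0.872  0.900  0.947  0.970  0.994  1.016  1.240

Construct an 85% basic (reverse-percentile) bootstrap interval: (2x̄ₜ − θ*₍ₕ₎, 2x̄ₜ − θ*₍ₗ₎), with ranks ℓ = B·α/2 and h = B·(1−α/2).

(0.092, 0.905)

Percentile endpoints at ranks 3 and 37: θ*₍3₎ = 0.157, θ*₍37₎ = 0.970.
Basic interval reflects these around x̄ₜ:
  lower = 2 × 0.531 − 0.970 = 0.092
  upper = 2 × 0.531 − 0.157 = 0.905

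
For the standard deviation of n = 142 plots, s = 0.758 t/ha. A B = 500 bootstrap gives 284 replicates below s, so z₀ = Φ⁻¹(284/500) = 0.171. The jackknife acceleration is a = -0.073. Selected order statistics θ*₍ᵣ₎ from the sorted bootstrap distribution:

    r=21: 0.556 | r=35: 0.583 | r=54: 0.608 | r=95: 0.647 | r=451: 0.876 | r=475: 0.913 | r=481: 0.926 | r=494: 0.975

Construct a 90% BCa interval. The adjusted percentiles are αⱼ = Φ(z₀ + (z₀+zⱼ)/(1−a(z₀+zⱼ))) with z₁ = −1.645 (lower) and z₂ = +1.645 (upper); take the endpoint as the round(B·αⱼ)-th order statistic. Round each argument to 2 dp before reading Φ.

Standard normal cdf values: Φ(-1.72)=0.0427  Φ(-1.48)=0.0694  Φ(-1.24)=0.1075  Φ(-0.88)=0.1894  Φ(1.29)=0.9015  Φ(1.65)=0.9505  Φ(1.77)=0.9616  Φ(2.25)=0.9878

Lower: z₀ + z₁ = 0.171 + (-1.645) = -1.474; 1 − a(z₀+z₁) = 1 − (-0.073)(-1.474) = 0.8924; argument = 0.171 + (-1.474)/0.8924 = -1.4807 → -1.48.
α₁ = Φ(-1.48) = 0.0694; rank = round(500 × 0.0694) = 35; θ*₍35₎ = 0.583.
Upper: z₀ + z₂ = 1.816; 1 − a(z₀+z₂) = 1.1326; argument = 1.7744 → 1.77; α₂ = 0.9616; rank = 481; θ*₍481₎ = 0.926.

(0.583, 0.926)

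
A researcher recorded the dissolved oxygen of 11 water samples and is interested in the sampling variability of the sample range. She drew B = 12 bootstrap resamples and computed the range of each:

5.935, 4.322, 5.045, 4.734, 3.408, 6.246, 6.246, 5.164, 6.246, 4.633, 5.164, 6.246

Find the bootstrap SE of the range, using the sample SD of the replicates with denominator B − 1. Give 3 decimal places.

Bootstrap SE is the standard deviation of the 12 replicate ranges.
Mean of replicates: (5.935 + 4.322 + 5.045 + 4.734 + 3.408 + 6.246 + 6.246 + 5.164 + 6.246 + 4.633 + 5.164 + 6.246) / 12 = 63.3890 / 12 = 5.2824
Sum of squared deviations: (+0.6526)² + (−0.9604)² + (−0.2374)² + (−0.5484)² + (−1.8744)² + (+0.9636)² + (+0.9636)² + (−0.1184)² + (+0.9636)² + (−0.6494)² + (−0.1184)² + (+0.9636)² = 9.3826
Variance = 9.3826 / 11 = 0.8530
SE* = √0.8530

SE* = 0.924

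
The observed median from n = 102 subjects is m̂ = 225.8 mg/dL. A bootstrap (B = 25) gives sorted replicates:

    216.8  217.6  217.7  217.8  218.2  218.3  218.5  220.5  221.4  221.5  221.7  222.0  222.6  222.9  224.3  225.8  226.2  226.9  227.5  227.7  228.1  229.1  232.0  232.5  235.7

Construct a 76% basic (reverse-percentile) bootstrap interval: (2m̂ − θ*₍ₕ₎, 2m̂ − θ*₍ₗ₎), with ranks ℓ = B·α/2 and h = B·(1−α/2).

(222.5, 233.9)

Percentile endpoints at ranks 3 and 22: θ*₍3₎ = 217.7, θ*₍22₎ = 229.1.
Basic interval reflects these around m̂:
  lower = 2 × 225.8 − 229.1 = 222.5
  upper = 2 × 225.8 − 217.7 = 233.9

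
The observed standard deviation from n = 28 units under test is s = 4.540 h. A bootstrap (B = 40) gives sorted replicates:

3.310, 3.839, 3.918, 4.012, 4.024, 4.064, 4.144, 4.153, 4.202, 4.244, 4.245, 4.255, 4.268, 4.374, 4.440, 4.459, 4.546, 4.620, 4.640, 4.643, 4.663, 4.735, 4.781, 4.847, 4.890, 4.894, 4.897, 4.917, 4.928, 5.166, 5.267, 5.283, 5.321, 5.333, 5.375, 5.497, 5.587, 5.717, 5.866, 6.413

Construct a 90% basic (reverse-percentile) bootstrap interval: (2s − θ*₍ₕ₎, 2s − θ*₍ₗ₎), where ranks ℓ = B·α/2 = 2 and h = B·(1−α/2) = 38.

Percentile endpoints at ranks 2 and 38: θ*₍2₎ = 3.839, θ*₍38₎ = 5.717.
Basic interval reflects these around s:
  lower = 2 × 4.540 − 5.717 = 3.363
  upper = 2 × 4.540 − 3.839 = 5.241

(3.363, 5.241)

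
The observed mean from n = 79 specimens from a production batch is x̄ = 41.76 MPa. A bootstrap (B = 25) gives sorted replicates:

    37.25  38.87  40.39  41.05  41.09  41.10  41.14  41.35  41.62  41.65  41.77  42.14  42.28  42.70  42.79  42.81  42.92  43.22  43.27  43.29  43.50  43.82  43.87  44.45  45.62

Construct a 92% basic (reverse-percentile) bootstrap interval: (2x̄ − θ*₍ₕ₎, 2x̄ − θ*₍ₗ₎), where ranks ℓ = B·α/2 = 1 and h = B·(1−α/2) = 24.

Percentile endpoints at ranks 1 and 24: θ*₍1₎ = 37.25, θ*₍24₎ = 44.45.
Basic interval reflects these around x̄:
  lower = 2 × 41.76 − 44.45 = 39.07
  upper = 2 × 41.76 − 37.25 = 46.27

(39.07, 46.27)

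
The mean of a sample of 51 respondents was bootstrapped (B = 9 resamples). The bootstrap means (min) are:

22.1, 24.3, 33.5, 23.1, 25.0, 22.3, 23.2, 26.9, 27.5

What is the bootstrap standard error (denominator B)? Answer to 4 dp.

SE* = 3.4029

Bootstrap SE is the standard deviation of the 9 replicate means.
Mean of replicates: (22.1 + 24.3 + 33.5 + 23.1 + 25.0 + 22.3 + 23.2 + 26.9 + 27.5) / 9 = 227.90000 / 9 = 25.32222
Sum of squared deviations: (−3.22222)² + (−1.02222)² + (+8.17778)² + (−2.22222)² + (−0.32222)² + (−3.02222)² + (−2.12222)² + (+1.57778)² + (+2.17778)² = 104.21556
Variance = 104.21556 / 9 = 11.57951
SE* = √11.57951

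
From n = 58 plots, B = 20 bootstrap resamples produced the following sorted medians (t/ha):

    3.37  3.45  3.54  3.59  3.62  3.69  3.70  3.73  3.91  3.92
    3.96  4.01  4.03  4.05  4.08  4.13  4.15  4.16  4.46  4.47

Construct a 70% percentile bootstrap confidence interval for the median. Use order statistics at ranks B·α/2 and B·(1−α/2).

α = 0.30; lower rank = 20 × 0.150 = 3; upper rank = 20 × 0.850 = 17.
The 3rd smallest replicate is 3.54; the 17th is 4.15.

(3.54, 4.15)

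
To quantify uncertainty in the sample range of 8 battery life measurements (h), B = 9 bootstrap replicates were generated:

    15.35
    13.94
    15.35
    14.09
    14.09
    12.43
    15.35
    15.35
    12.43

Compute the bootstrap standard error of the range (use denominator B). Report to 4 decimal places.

Bootstrap SE is the standard deviation of the 9 replicate ranges.
Mean of replicates: (15.35 + 13.94 + 15.35 + 14.09 + 14.09 + 12.43 + 15.35 + 15.35 + 12.43) / 9 = 128.38000 / 9 = 14.26444
Sum of squared deviations: (+1.08556)² + (−0.32444)² + (+1.08556)² + (−0.17444)² + (−0.17444)² + (−1.83444)² + (+1.08556)² + (+1.08556)² + (−1.83444)² = 11.61022
Variance = 11.61022 / 9 = 1.29002
SE* = √1.29002

SE* = 1.1358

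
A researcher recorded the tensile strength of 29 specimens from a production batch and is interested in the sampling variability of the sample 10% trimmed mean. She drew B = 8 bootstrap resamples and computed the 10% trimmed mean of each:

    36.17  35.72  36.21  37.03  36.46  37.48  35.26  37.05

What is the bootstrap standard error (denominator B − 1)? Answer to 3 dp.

SE* = 0.740

Bootstrap SE is the standard deviation of the 8 replicate 10% trimmed means.
Mean of replicates: (36.17 + 35.72 + 36.21 + 37.03 + 36.46 + 37.48 + 35.26 + 37.05) / 8 = 291.3800 / 8 = 36.4225
Sum of squared deviations: (−0.2525)² + (−0.7025)² + (−0.2125)² + (+0.6075)² + (+0.0375)² + (+1.0575)² + (−1.1625)² + (+0.6275)² = 3.8363
Variance = 3.8363 / 7 = 0.5480
SE* = √0.5480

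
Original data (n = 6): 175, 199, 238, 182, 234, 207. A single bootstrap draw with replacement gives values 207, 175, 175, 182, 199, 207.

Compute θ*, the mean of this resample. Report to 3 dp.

θ* = 190.833

Mean = (207 + 175 + 175 + 182 + 199 + 207) / 6 = 1145.0 / 6 = 190.833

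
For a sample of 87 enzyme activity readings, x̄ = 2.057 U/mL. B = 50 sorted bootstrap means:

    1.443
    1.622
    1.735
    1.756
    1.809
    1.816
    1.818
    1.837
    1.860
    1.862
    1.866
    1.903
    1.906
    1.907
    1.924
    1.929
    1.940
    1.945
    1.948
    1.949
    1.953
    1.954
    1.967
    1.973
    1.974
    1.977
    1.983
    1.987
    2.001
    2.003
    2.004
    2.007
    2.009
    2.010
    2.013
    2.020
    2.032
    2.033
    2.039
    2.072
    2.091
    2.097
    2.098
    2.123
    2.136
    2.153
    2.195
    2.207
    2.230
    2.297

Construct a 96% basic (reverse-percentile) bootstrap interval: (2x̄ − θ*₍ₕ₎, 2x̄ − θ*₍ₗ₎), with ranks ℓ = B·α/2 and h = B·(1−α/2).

Percentile endpoints at ranks 1 and 49: θ*₍1₎ = 1.443, θ*₍49₎ = 2.230.
Basic interval reflects these around x̄:
  lower = 2 × 2.057 − 2.230 = 1.884
  upper = 2 × 2.057 − 1.443 = 2.671

(1.884, 2.671)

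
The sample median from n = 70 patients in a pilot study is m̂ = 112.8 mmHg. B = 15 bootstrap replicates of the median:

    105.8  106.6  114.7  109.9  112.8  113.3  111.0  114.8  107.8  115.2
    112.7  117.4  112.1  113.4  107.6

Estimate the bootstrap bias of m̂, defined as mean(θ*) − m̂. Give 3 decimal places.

bias = −1.127

mean(θ*) = (105.8 + 106.6 + 114.7 + 109.9 + 112.8 + 113.3 + 111.0 + 114.8 + 107.8 + 115.2 + 112.7 + 117.4 + 112.1 + 113.4 + 107.6) / 15 = 111.6733
bias = 111.6733 − 112.8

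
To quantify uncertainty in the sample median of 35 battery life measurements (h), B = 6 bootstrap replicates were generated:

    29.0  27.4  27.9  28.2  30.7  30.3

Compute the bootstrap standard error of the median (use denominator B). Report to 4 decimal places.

SE* = 1.2212

Bootstrap SE is the standard deviation of the 6 replicate medians.
Mean of replicates: (29.0 + 27.4 + 27.9 + 28.2 + 30.7 + 30.3) / 6 = 173.50000 / 6 = 28.91667
Sum of squared deviations: (+0.08333)² + (−1.51667)² + (−1.01667)² + (−0.71667)² + (+1.78333)² + (+1.38333)² = 8.94833
Variance = 8.94833 / 6 = 1.49139
SE* = √1.49139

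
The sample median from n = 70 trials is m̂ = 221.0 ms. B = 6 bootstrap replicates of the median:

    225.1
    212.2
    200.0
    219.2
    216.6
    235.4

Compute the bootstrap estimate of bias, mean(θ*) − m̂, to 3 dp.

bias = −2.917

mean(θ*) = (225.1 + 212.2 + 200.0 + 219.2 + 216.6 + 235.4) / 6 = 218.0833
bias = 218.0833 − 221.0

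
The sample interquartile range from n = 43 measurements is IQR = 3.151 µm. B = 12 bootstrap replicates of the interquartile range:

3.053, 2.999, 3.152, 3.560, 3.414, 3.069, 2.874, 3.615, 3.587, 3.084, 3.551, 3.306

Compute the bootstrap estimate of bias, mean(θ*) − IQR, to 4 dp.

bias = +0.1210

mean(θ*) = (3.053 + 2.999 + 3.152 + 3.560 + 3.414 + 3.069 + 2.874 + 3.615 + 3.587 + 3.084 + 3.551 + 3.306) / 12 = 3.27200
bias = 3.27200 − 3.151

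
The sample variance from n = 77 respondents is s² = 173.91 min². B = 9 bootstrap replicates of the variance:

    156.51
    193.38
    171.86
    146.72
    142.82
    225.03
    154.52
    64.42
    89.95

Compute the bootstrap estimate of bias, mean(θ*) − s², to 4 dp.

mean(θ*) = (156.51 + 193.38 + 171.86 + 146.72 + 142.82 + 225.03 + 154.52 + 64.42 + 89.95) / 9 = 149.46778
bias = 149.46778 − 173.91

bias = −24.4422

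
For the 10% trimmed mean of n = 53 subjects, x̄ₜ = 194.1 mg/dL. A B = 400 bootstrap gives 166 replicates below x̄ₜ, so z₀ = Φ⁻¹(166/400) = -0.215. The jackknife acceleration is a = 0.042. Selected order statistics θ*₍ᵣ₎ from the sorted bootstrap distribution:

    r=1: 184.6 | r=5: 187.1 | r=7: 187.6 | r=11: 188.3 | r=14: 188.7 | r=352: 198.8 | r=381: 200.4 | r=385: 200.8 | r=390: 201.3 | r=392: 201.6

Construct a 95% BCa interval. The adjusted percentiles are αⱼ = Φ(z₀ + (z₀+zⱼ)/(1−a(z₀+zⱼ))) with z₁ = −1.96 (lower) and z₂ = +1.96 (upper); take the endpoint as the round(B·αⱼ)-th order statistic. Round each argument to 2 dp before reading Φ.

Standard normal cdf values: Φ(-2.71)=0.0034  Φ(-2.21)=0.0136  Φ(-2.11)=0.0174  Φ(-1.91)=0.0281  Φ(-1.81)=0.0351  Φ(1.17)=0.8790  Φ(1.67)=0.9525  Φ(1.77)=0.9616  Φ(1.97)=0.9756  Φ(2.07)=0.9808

Lower: z₀ + z₁ = -0.215 + (-1.960) = -2.175; 1 − a(z₀+z₁) = 1 − (0.042)(-2.175) = 1.0914; argument = -0.215 + (-2.175)/1.0914 = -2.2079 → -2.21.
α₁ = Φ(-2.21) = 0.0136; rank = round(400 × 0.0136) = 5; θ*₍5₎ = 187.1.
Upper: z₀ + z₂ = 1.745; 1 − a(z₀+z₂) = 0.9267; argument = 1.6680 → 1.67; α₂ = 0.9525; rank = 381; θ*₍381₎ = 200.4.

(187.1, 200.4)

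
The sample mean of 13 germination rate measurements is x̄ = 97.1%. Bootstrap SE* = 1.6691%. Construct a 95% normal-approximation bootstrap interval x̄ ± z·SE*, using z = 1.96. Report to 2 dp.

Margin = 1.96 × 1.6691 = 3.271
Interval: 97.1 ± 3.271

(93.83, 100.37)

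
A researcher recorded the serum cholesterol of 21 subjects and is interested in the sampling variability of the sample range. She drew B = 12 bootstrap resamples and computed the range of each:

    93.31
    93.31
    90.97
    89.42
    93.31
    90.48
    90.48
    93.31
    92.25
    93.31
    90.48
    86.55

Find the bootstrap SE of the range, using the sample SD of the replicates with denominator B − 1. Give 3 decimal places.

Bootstrap SE is the standard deviation of the 12 replicate ranges.
Mean of replicates: (93.31 + 93.31 + 90.97 + 89.42 + 93.31 + 90.48 + 90.48 + 93.31 + 92.25 + 93.31 + 90.48 + 86.55) / 12 = 1097.1800 / 12 = 91.4317
Sum of squared deviations: (+1.8783)² + (+1.8783)² + (−0.4617)² + (−2.0117)² + (+1.8783)² + (−0.9517)² + (−0.9517)² + (+1.8783)² + (+0.8183)² + (+1.8783)² + (−0.9517)² + (−4.8817)² = 49.1180
Variance = 49.1180 / 11 = 4.4653
SE* = √4.4653

SE* = 2.113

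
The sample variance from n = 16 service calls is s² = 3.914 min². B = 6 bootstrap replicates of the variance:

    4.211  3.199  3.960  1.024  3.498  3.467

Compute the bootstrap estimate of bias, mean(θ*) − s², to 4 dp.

bias = −0.6875

mean(θ*) = (4.211 + 3.199 + 3.960 + 1.024 + 3.498 + 3.467) / 6 = 3.22650
bias = 3.22650 − 3.914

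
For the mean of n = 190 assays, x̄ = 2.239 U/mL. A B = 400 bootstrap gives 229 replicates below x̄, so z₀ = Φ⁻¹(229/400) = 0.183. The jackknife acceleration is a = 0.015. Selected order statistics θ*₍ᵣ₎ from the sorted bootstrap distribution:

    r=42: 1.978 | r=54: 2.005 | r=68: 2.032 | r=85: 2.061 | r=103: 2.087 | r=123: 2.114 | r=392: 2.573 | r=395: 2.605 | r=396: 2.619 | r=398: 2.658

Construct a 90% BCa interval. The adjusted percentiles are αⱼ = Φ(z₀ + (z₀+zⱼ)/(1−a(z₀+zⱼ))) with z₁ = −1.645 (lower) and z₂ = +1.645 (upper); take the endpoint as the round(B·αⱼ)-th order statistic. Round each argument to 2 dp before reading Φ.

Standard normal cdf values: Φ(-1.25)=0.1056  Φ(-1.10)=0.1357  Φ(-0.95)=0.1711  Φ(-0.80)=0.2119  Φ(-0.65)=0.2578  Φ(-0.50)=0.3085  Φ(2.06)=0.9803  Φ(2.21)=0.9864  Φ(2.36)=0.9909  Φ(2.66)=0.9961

Lower: z₀ + z₁ = 0.183 + (-1.645) = -1.462; 1 − a(z₀+z₁) = 1 − (0.015)(-1.462) = 1.0219; argument = 0.183 + (-1.462)/1.0219 = -1.2476 → -1.25.
α₁ = Φ(-1.25) = 0.1056; rank = round(400 × 0.1056) = 42; θ*₍42₎ = 1.978.
Upper: z₀ + z₂ = 1.828; 1 − a(z₀+z₂) = 0.9726; argument = 2.0625 → 2.06; α₂ = 0.9803; rank = 392; θ*₍392₎ = 2.573.

(1.978, 2.573)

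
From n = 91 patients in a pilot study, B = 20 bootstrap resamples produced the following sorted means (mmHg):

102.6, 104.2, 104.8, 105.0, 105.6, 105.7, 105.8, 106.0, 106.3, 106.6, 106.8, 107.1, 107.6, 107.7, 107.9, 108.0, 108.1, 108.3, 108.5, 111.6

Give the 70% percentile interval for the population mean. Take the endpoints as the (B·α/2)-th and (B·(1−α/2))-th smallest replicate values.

α = 0.30; lower rank = 20 × 0.150 = 3; upper rank = 20 × 0.850 = 17.
The 3rd smallest replicate is 104.8; the 17th is 108.1.

(104.8, 108.1)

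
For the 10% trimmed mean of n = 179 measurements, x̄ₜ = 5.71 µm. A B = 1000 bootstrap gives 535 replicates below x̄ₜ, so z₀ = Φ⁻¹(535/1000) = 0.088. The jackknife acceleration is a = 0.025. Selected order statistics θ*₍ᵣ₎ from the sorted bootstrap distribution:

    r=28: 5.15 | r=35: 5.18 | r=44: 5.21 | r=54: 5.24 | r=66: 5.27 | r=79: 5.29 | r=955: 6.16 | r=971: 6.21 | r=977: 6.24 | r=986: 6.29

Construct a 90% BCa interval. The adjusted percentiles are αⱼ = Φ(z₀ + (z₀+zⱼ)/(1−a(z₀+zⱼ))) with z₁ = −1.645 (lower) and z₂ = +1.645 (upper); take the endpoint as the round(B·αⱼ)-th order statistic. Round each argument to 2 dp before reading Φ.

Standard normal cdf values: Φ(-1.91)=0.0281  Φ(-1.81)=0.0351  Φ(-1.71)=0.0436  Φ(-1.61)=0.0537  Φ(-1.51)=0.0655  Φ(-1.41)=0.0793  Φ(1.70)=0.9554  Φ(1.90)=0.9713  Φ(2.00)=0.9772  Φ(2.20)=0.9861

Lower: z₀ + z₁ = 0.088 + (-1.645) = -1.557; 1 − a(z₀+z₁) = 1 − (0.025)(-1.557) = 1.0389; argument = 0.088 + (-1.557)/1.0389 = -1.4107 → -1.41.
α₁ = Φ(-1.41) = 0.0793; rank = round(1000 × 0.0793) = 79; θ*₍79₎ = 5.29.
Upper: z₀ + z₂ = 1.733; 1 − a(z₀+z₂) = 0.9567; argument = 1.8995 → 1.90; α₂ = 0.9713; rank = 971; θ*₍971₎ = 6.21.

(5.29, 6.21)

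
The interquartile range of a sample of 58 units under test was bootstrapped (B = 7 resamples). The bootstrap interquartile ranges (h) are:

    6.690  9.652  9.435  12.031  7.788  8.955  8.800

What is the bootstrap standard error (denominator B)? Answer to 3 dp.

SE* = 1.541

Bootstrap SE is the standard deviation of the 7 replicate interquartile ranges.
Mean of replicates: (6.690 + 9.652 + 9.435 + 12.031 + 7.788 + 8.955 + 8.800) / 7 = 63.3510 / 7 = 9.0501
Sum of squared deviations: (−2.3601)² + (+0.6019)² + (+0.3849)² + (+2.9809)² + (−1.2621)² + (−0.0951)² + (−0.2501)² = 16.6308
Variance = 16.6308 / 7 = 2.3758
SE* = √2.3758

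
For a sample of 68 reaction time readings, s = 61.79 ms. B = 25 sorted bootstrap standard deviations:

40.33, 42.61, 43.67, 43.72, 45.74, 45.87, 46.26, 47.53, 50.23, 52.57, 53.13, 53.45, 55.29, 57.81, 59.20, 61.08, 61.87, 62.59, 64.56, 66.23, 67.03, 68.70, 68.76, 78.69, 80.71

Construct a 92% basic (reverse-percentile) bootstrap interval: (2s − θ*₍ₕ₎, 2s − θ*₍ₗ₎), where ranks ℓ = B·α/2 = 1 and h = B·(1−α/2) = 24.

Percentile endpoints at ranks 1 and 24: θ*₍1₎ = 40.33, θ*₍24₎ = 78.69.
Basic interval reflects these around s:
  lower = 2 × 61.79 − 78.69 = 44.89
  upper = 2 × 61.79 − 40.33 = 83.25

(44.89, 83.25)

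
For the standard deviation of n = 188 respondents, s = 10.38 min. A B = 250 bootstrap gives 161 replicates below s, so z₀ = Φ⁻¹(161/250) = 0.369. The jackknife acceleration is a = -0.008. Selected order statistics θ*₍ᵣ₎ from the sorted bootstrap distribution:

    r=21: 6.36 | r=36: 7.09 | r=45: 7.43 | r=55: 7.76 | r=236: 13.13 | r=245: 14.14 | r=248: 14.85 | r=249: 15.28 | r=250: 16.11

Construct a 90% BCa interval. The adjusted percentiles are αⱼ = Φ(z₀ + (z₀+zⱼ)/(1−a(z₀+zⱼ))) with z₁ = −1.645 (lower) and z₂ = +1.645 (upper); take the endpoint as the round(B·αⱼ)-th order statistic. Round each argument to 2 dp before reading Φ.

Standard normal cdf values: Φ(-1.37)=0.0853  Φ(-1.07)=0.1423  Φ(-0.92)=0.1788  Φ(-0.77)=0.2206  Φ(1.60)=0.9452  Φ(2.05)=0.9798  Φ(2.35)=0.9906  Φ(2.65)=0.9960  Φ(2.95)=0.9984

(7.43, 14.85)

Lower: z₀ + z₁ = 0.369 + (-1.645) = -1.276; 1 − a(z₀+z₁) = 1 − (-0.008)(-1.276) = 0.9898; argument = 0.369 + (-1.276)/0.9898 = -0.9202 → -0.92.
α₁ = Φ(-0.92) = 0.1788; rank = round(250 × 0.1788) = 45; θ*₍45₎ = 7.43.
Upper: z₀ + z₂ = 2.014; 1 − a(z₀+z₂) = 1.0161; argument = 2.3511 → 2.35; α₂ = 0.9906; rank = 248; θ*₍248₎ = 14.85.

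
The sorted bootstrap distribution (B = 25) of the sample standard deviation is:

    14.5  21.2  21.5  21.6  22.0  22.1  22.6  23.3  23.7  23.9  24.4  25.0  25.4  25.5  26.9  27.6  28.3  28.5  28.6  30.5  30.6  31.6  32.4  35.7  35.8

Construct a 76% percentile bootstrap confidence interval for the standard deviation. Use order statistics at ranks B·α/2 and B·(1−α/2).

(21.5, 31.6)

α = 0.24; lower rank = 25 × 0.120 = 3; upper rank = 25 × 0.880 = 22.
The 3rd smallest replicate is 21.5; the 22nd is 31.6.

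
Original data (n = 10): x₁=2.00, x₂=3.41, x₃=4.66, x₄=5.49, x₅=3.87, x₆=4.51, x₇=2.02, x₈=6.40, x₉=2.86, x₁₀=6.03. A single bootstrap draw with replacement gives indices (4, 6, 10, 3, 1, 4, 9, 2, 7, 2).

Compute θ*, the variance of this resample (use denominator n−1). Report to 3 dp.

Resample values: 5.49, 4.51, 6.03, 4.66, 2.00, 5.49, 2.86, 3.41, 2.02, 3.41.
Mean = 3.9880; sum of squared deviations = 19.1716
s² = 19.1716 / 9 = 2.1302

θ* = 2.130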